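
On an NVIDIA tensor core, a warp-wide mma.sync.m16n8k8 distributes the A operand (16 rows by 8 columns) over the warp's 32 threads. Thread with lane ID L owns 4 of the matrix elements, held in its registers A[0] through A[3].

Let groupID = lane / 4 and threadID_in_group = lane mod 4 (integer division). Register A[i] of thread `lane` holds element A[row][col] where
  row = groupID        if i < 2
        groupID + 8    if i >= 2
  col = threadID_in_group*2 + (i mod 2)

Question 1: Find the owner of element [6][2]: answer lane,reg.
25,0

r: 6->gid=6,r8=0  c: 2->tid=1,i&1=0
L=6*4+1=25  i=0*2+0=0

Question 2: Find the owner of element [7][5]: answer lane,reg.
r:7=>grp=7,rB=0  c:5=>tig=2,lo=1
L=7*4+2=30  i=0*2+1=1

30,1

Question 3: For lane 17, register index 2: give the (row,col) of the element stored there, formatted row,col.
lane 17⇒17/4=4, 17 mod 4=1
i=2  r:4+8⇒12  c:2·1+0⇒2

12,2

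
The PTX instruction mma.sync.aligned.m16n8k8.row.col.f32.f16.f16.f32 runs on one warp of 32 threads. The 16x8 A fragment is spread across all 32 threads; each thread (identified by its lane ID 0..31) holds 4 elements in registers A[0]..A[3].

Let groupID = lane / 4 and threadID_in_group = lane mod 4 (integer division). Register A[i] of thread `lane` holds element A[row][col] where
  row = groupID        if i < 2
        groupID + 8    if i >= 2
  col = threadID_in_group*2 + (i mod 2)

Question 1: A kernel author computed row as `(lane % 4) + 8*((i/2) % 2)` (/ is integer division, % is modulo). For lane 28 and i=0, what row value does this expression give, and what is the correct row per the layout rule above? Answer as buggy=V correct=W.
`(lane % 4) + 8*((i/2) % 2)`[28,0]->0
28: g=7,t=0
[0] (7+0,0*2+0) = (7,0)
row: 0 vs 7

buggy=0 correct=7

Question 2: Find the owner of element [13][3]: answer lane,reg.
21,3

r:13=>grp=5,rB=1  c:3=>tig=1,lo=1
L=5*4+1=21  i=1*2+1=3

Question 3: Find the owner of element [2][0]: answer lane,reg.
8,0

r=2→G=2,rhi=0  c=0→T=0,p=0
L=2*4+0=8  i=0*2+0=0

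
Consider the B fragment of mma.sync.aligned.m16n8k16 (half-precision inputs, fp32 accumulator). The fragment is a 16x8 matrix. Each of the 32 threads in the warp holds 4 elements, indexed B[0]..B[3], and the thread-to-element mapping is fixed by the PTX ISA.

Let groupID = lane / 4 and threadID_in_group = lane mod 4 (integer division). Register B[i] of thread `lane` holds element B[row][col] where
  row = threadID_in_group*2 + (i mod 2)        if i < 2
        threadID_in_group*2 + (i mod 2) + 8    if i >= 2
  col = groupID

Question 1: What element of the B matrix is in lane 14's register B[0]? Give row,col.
4,3

lane 14->14/4=3, 14 mod 4=2
i=0  r:2·2+0+0->4  c:3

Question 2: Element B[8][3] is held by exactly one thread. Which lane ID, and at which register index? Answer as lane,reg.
c: 3->gid=3  r: 8->r8=1,tid=0,i&1=0
L=3*4+0=12  i=1*2+0=2

12,2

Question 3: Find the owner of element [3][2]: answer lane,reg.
c=2→G=2  r=3→rhi=0,T=1,p=1
L=2*4+1=9  i=0*2+1=1

9,1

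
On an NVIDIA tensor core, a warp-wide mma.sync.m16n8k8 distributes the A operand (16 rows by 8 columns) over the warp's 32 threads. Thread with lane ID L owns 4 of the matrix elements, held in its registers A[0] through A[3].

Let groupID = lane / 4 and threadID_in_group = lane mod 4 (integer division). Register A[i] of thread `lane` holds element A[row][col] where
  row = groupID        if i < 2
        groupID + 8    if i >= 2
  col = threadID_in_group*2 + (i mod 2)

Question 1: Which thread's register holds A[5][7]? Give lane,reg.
r: 5->gid=5,r8=0  c: 7->tid=3,i&1=1
L=5*4+3=23  i=0*2+1=1

23,1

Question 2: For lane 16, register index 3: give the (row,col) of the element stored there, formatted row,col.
12,1

lane 16→16/4=4, 16 mod 4=0
i=3  r:4+8→12  c:2·0+1→1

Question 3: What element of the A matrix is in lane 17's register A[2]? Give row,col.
12,2

L=17→G=17>>2=4, T=17&3=1
[2]→row 4+8=12  col 1·2+0=2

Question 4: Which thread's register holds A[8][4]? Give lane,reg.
2,2

r:8=>grp=0,rB=1  c:4=>tig=2,lo=0
L=0*4+2=2  i=1*2+0=2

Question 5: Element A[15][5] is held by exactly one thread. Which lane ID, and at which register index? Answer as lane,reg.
r: 15->gid=7,r8=1  c: 5->tid=2,i&1=1
L=7*4+2=30  i=1*2+1=3

30,3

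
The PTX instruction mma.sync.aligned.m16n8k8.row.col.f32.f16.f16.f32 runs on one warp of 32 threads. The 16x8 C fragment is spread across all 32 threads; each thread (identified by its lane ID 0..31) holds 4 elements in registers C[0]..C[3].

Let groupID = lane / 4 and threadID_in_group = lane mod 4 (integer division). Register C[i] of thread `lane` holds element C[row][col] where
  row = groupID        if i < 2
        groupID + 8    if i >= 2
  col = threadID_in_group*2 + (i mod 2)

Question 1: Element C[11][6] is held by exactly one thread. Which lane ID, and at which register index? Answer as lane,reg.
15,2

r: 11->gid=3,r8=1  c: 6->tid=3,i&1=0
L=3*4+3=15  i=1*2+0=2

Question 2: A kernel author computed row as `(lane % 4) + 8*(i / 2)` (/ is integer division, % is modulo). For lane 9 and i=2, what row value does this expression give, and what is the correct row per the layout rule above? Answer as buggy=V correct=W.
buggy=9 correct=10

`(lane % 4) + 8*(i / 2)`[9,2]⇒9
lane 9⇒9/4=2, 9 mod 4=1
i=2  r:2+8⇒10  c:2·1+0⇒2
row: 9 vs 10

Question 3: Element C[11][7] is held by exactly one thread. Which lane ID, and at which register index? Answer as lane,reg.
r:11=>grp=3,rB=1  c:7=>tig=3,lo=1
L=3*4+3=15  i=1*2+1=3

15,3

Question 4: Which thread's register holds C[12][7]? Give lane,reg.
r: 12->gid=4,r8=1  c: 7->tid=3,i&1=1
L=4*4+3=19  i=1*2+1=3

19,3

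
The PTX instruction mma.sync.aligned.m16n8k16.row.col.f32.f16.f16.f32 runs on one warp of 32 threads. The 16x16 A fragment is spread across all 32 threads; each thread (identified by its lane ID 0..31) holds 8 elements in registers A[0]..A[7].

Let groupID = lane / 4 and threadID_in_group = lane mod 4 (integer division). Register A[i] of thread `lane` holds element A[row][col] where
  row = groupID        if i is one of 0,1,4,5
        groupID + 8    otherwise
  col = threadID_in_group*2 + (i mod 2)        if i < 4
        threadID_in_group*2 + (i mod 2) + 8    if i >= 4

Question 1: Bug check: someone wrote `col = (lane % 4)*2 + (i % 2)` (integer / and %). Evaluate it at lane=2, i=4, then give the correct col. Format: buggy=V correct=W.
`(lane % 4)*2 + (i % 2)`[2,4]->4
lane 2: gid=0 (2/4), tid=2 (2%4)
i=4: r=0+0=0, c=2*2+0+8=12
col: 4 vs 12

buggy=4 correct=12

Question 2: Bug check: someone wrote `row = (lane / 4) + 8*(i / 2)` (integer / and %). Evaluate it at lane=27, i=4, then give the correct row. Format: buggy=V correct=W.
buggy=22 correct=6

`(lane / 4) + 8*(i / 2)`[27,4]⇒22
lane 27: gr=6 (27/4), th=3 (27%4)
i=4: r=6+0=6, c=3*2+0+8=14
row: 22 vs 6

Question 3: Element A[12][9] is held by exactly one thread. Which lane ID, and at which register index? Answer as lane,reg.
16,7

r=12→G=4,rhi=1  c=9→chi=1,T=0,p=1
L=4*4+0=16  i=1*4+1*2+1=7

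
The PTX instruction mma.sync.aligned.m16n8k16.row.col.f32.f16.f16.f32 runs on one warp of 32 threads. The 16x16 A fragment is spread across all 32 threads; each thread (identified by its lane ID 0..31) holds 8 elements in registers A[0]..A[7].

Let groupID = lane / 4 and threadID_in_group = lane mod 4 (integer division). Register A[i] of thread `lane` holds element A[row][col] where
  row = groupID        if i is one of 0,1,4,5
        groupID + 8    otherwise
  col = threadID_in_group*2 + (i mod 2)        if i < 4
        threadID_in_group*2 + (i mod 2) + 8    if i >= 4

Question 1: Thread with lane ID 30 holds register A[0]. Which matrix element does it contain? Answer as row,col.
lane 30: G=7 (30/4), T=2 (30%4)
i=0: r=7+0=7, c=2*2+0+0=4

7,4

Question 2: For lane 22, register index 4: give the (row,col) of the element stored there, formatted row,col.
5,12

22: gr=5,th=2
[4] (5+0,2*2+0+8) = (5,12)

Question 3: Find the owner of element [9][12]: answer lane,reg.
r=9⇒gr=1,Rb=1  c=12⇒Cb=1,th=2,odd=0
L=1*4+2=6  i=1*4+1*2+0=6

6,6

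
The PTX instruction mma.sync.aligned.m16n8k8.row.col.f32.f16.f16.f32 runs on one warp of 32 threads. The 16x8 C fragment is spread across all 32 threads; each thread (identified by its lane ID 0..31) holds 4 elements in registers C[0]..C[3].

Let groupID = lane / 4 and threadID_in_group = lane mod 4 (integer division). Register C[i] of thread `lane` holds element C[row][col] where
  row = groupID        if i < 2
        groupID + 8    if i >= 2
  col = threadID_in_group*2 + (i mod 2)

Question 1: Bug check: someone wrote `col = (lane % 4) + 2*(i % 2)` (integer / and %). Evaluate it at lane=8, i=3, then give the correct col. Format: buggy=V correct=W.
buggy=2 correct=1

`(lane % 4) + 2*(i % 2)`[8,3]→2
L=8→G=8>>2=2, T=8&3=0
[3]→row 2+8=10  col 0·2+1=1
col: 2 vs 1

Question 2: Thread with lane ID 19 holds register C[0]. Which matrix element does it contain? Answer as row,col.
4,6

19: gr=4,th=3
[0] (4+0,3*2+0) = (4,6)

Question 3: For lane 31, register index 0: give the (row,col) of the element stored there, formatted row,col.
lane 31: G=7 (31/4), T=3 (31%4)
i=0: r=7+0=7, c=3*2+0=6

7,6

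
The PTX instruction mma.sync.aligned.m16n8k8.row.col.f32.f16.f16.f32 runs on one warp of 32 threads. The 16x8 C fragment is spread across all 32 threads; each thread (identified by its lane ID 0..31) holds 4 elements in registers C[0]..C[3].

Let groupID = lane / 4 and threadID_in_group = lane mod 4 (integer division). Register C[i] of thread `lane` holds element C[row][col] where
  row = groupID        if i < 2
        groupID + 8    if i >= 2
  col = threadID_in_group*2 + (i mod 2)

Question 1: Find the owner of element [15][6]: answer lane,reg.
r=15->g=7,rb=1  c=6->t=3,b0=0
L=7*4+3=31  i=1*2+0=2

31,2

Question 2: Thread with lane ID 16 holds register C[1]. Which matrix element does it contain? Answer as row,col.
4,1

16: gid=4,tid=0
[1] (4+0,0*2+1) = (4,1)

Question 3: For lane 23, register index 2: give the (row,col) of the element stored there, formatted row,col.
13,6

23: gid=5,tid=3
[2] (5+8,3*2+0) = (13,6)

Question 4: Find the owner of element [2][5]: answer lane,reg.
10,1

r=2⇒gr=2,Rb=0  c=5⇒th=2,odd=1
L=2*4+2=10  i=0*2+1=1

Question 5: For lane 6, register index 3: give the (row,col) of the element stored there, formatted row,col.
L=6=>grp=6>>2=1, tig=6&3=2
[3]=>row 1+8=9  col 2·2+1=5

9,5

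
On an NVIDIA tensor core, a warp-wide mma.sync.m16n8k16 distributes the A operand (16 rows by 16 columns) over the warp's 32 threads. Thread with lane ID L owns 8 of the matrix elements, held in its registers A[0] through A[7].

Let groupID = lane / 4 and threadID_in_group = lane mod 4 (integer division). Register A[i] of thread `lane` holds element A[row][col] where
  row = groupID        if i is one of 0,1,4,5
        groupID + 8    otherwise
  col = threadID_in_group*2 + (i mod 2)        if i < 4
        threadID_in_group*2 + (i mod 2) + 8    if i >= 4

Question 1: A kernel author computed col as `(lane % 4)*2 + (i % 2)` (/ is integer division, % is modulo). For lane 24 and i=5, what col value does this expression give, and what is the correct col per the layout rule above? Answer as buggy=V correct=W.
buggy=1 correct=9

`(lane % 4)*2 + (i % 2)`[24,5]=>1
L=24=>grp=24>>2=6, tig=24&3=0
[5]=>row 6+0=6  col 0·2+1+8=9
col: 1 vs 9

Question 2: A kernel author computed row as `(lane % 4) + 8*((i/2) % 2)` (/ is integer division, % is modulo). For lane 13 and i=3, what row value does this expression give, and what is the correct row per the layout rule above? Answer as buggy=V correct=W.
buggy=9 correct=11

`(lane % 4) + 8*((i/2) % 2)`[13,3]⇒9
13: gr=3,th=1
[3] (3+8,1*2+1+0) = (11,3)
row: 9 vs 11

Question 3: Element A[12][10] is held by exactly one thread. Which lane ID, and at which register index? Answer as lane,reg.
r=12->g=4,rb=1  c=10->cb=1,t=1,b0=0
L=4*4+1=17  i=1*4+1*2+0=6

17,6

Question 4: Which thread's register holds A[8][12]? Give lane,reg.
r: 8->gid=0,r8=1  c: 12->c8=1,tid=2,i&1=0
L=0*4+2=2  i=1*4+1*2+0=6

2,6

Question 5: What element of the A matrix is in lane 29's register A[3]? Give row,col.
L=29->g=29>>2=7, t=29&3=1
[3]->row 7+8=15  col 1·2+1+0=3

15,3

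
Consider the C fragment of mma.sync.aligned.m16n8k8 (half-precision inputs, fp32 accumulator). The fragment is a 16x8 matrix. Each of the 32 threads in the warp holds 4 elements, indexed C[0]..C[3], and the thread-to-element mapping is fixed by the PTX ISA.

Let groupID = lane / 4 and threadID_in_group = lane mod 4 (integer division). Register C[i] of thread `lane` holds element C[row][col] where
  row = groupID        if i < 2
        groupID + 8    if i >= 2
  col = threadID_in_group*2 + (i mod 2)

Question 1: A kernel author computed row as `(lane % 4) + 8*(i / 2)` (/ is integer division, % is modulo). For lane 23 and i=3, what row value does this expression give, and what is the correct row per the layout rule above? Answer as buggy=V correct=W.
buggy=11 correct=13

`(lane % 4) + 8*(i / 2)`[23,3]->11
lane 23->23/4=5, 23 mod 4=3
i=3  r:5+8->13  c:2·3+1->7
row: 11 vs 13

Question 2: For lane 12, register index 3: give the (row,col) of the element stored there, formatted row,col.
11,1

lane 12: gr=3 (12/4), th=0 (12%4)
i=3: r=3+8=11, c=0*2+1=1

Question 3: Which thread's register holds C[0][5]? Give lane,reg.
2,1

r=0→G=0,rhi=0  c=5→T=2,p=1
L=0*4+2=2  i=0*2+1=1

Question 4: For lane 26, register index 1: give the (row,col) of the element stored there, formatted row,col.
6,5

lane 26: gid=6 (26/4), tid=2 (26%4)
i=1: r=6+0=6, c=2*2+1=5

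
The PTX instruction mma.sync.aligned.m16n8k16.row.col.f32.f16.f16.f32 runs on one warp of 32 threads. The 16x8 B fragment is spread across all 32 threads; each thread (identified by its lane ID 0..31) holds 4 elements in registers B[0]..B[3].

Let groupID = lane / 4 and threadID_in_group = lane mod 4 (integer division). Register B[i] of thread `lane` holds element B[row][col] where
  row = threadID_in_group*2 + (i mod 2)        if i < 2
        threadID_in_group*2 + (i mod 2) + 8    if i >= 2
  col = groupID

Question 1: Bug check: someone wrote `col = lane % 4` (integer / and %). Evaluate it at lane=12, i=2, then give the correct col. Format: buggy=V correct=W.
buggy=0 correct=3

`lane % 4`[12,2]->0
L=12->gid=12>>2=3, tid=12&3=0
[2]->row 0·2+0+8=8  col gid=3
col: 0 vs 3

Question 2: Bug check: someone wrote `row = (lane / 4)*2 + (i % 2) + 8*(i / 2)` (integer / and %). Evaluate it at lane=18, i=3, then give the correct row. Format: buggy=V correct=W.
buggy=17 correct=13

`(lane / 4)*2 + (i % 2) + 8*(i / 2)`[18,3]=>17
lane 18=>18/4=4, 18 mod 4=2
i=3  r:2·2+1+8=>13  c:4
row: 17 vs 13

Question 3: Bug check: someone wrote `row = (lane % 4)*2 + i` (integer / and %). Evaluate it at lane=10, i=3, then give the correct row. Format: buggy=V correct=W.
buggy=7 correct=13

`(lane % 4)*2 + i`[10,3]->7
10: g=2,t=2
[3] (2*2+1+8,2) = (13,2)
row: 7 vs 13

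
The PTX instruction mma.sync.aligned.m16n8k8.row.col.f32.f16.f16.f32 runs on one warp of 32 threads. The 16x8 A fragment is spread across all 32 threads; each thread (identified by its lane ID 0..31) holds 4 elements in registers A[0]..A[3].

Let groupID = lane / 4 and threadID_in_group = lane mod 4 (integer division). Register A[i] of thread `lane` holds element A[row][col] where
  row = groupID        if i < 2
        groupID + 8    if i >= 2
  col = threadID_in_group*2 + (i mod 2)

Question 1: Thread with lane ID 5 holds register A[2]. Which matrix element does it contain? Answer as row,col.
9,2

lane 5: gr=1 (5/4), th=1 (5%4)
i=2: r=1+8=9, c=1*2+0=2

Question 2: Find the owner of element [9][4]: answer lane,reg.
r=9->g=1,rb=1  c=4->t=2,b0=0
L=1*4+2=6  i=1*2+0=2

6,2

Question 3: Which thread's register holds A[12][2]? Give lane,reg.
17,2

r: 12->gid=4,r8=1  c: 2->tid=1,i&1=0
L=4*4+1=17  i=1*2+0=2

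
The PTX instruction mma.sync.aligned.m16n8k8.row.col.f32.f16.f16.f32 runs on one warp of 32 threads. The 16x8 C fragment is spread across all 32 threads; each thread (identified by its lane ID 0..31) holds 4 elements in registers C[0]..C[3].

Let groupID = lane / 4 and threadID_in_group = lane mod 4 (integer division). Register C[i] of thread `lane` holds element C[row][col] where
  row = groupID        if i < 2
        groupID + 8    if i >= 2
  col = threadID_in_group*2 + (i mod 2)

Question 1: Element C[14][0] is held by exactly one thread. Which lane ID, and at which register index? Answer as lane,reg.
r=14→G=6,rhi=1  c=0→T=0,p=0
L=6*4+0=24  i=1*2+0=2

24,2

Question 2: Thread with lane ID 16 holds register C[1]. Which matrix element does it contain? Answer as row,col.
lane 16->16/4=4, 16 mod 4=0
i=1  r:4+0->4  c:2·0+1->1

4,1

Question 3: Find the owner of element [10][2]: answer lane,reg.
r=10→G=2,rhi=1  c=2→T=1,p=0
L=2*4+1=9  i=1*2+0=2

9,2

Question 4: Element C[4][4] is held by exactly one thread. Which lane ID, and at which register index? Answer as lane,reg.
r: 4->gid=4,r8=0  c: 4->tid=2,i&1=0
L=4*4+2=18  i=0*2+0=0

18,0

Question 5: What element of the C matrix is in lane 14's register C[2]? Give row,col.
11,4

lane 14=>14/4=3, 14 mod 4=2
i=2  r:3+8=>11  c:2·2+0=>4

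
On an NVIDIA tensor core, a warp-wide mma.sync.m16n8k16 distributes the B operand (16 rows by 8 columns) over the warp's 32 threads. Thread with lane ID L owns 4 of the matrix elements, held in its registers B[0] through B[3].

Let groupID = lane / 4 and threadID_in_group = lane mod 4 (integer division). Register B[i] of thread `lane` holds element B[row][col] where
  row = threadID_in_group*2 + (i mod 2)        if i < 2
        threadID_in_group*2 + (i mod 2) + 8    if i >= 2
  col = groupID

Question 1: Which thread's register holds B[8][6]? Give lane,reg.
c=6→G=6  r=8→rhi=1,T=0,p=0
L=6*4+0=24  i=1*2+0=2

24,2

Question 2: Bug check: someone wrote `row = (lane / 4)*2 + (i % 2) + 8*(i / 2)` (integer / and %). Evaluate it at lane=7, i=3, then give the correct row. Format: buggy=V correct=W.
buggy=11 correct=15

`(lane / 4)*2 + (i % 2) + 8*(i / 2)`[7,3]=>11
7: grp=1,tig=3
[3] (3*2+1+8,1) = (15,1)
row: 11 vs 15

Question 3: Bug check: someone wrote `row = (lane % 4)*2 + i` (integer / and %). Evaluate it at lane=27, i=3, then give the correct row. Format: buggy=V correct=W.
buggy=9 correct=15

`(lane % 4)*2 + i`[27,3]->9
27: g=6,t=3
[3] (3*2+1+8,6) = (15,6)
row: 9 vs 15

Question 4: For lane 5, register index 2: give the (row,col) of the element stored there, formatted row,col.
10,1

5: g=1,t=1
[2] (1*2+0+8,1) = (10,1)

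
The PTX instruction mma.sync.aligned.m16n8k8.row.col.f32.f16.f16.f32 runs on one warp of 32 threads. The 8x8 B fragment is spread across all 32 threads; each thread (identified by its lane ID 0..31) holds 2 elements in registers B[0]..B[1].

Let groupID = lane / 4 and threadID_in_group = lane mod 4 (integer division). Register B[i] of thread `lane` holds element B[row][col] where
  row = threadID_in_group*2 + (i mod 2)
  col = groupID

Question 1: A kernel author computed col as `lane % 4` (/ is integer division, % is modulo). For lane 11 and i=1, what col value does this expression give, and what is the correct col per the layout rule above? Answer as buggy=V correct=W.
buggy=3 correct=2

`lane % 4`[11,1]=>3
lane 11=>11/4=2, 11 mod 4=3
i=1  r:2·3+1=>7  c:2
col: 3 vs 2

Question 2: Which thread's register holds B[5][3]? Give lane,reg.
14,1

c:3=>grp=3  r:5=>tig=2,lo=1
L=3*4+2=14  i=1=1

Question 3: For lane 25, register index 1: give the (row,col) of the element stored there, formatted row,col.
lane 25->25/4=6, 25 mod 4=1
i=1  r:2·1+1->3  c:6

3,6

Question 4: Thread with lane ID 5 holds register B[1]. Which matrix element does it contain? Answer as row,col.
5: gid=1,tid=1
[1] (1*2+1,1) = (3,1)

3,1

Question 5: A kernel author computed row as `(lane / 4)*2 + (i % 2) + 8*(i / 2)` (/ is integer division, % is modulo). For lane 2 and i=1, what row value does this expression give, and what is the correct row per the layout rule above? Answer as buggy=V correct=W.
`(lane / 4)*2 + (i % 2) + 8*(i / 2)`[2,1]⇒1
lane 2⇒2/4=0, 2 mod 4=2
i=1  r:2·2+1⇒5  c:0
row: 1 vs 5

buggy=1 correct=5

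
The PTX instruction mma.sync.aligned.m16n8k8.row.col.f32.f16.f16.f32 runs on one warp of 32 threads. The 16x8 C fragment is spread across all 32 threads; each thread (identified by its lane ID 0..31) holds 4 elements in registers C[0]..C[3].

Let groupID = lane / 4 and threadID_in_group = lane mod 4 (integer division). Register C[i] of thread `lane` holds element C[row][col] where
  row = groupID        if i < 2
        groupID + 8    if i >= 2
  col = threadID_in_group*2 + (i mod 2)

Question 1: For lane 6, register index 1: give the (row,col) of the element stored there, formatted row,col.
1,5

L=6->gid=6>>2=1, tid=6&3=2
[1]->row 1+0=1  col 2·2+1=5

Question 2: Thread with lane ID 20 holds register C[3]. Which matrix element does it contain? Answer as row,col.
13,1

lane 20: G=5 (20/4), T=0 (20%4)
i=3: r=5+8=13, c=0*2+1=1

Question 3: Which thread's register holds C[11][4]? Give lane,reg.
14,2

r:11=>grp=3,rB=1  c:4=>tig=2,lo=0
L=3*4+2=14  i=1*2+0=2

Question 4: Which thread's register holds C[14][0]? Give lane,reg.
24,2

r=14->g=6,rb=1  c=0->t=0,b0=0
L=6*4+0=24  i=1*2+0=2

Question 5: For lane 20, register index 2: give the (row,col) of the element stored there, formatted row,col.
lane 20⇒20/4=5, 20 mod 4=0
i=2  r:5+8⇒13  c:2·0+0⇒0

13,0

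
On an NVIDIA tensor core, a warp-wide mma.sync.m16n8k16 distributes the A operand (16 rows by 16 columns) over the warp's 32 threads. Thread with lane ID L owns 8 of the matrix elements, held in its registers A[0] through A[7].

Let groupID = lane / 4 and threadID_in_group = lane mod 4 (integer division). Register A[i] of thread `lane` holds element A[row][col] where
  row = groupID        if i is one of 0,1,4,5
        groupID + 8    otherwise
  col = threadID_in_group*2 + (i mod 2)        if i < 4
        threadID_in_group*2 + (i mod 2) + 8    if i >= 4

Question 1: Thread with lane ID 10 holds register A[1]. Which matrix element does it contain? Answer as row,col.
2,5

lane 10->10/4=2, 10 mod 4=2
i=1  r:2+0->2  c:2·2+1+0->5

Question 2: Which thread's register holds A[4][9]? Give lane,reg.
r=4->g=4,rb=0  c=9->cb=1,t=0,b0=1
L=4*4+0=16  i=1*4+0*2+1=5

16,5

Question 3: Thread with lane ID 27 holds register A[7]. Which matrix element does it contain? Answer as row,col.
lane 27: G=6 (27/4), T=3 (27%4)
i=7: r=6+8=14, c=3*2+1+8=15

14,15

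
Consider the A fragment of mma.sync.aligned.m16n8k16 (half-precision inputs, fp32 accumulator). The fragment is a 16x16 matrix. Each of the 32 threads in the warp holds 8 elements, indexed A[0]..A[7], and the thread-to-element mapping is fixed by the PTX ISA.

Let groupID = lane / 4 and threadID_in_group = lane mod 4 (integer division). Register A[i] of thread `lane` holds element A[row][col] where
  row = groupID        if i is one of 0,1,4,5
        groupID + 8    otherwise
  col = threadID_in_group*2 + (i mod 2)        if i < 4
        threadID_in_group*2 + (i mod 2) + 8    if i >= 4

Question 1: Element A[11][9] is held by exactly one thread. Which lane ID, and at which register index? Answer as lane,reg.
r:11=>grp=3,rB=1  c:9=>cB=1,tig=0,lo=1
L=3*4+0=12  i=1*4+1*2+1=7

12,7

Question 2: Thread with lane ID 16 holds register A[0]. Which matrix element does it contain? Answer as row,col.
L=16⇒gr=16>>2=4, th=16&3=0
[0]⇒row 4+0=4  col 0·2+0+0=0

4,0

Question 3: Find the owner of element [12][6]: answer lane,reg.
r=12→G=4,rhi=1  c=6→chi=0,T=3,p=0
L=4*4+3=19  i=0*4+1*2+0=2

19,2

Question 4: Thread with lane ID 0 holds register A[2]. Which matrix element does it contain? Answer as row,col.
8,0

0: gr=0,th=0
[2] (0+8,0*2+0+0) = (8,0)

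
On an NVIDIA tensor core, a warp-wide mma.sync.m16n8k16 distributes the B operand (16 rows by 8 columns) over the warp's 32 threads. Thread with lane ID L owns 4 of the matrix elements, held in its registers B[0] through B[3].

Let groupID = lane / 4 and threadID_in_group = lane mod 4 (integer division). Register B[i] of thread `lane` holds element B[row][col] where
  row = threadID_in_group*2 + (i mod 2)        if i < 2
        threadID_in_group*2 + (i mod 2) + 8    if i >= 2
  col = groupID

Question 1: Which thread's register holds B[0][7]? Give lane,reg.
28,0

c=7⇒gr=7  r=0⇒Rb=0,th=0,odd=0
L=7*4+0=28  i=0*2+0=0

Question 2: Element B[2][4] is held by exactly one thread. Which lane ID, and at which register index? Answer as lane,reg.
17,0

c: 4->gid=4  r: 2->r8=0,tid=1,i&1=0
L=4*4+1=17  i=0*2+0=0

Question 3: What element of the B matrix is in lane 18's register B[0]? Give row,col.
L=18->gid=18>>2=4, tid=18&3=2
[0]->row 2·2+0+0=4  col gid=4

4,4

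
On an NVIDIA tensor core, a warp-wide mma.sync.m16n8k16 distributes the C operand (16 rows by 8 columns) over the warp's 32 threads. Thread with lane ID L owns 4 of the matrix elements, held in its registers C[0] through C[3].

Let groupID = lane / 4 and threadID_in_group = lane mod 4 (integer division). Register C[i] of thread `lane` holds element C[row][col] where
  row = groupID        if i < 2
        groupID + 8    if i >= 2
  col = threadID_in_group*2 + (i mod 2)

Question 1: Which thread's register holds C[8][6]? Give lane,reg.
r=8→G=0,rhi=1  c=6→T=3,p=0
L=0*4+3=3  i=1*2+0=2

3,2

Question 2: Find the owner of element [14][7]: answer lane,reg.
r: 14->gid=6,r8=1  c: 7->tid=3,i&1=1
L=6*4+3=27  i=1*2+1=3

27,3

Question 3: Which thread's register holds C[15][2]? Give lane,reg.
r: 15->gid=7,r8=1  c: 2->tid=1,i&1=0
L=7*4+1=29  i=1*2+0=2

29,2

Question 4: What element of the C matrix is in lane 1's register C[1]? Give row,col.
0,3

lane 1->1/4=0, 1 mod 4=1
i=1  r:0+0->0  c:2·1+1->3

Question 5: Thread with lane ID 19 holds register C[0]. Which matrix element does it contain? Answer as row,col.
L=19⇒gr=19>>2=4, th=19&3=3
[0]⇒row 4+0=4  col 3·2+0=6

4,6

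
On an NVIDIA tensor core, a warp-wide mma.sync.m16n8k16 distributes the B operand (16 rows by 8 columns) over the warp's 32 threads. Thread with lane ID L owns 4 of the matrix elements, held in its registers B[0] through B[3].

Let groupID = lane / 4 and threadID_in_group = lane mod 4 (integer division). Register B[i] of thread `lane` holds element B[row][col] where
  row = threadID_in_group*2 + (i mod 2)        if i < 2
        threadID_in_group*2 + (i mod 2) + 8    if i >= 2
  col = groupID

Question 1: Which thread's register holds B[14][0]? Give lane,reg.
3,2

c:0=>grp=0  r:14=>rB=1,tig=3,lo=0
L=0*4+3=3  i=1*2+0=2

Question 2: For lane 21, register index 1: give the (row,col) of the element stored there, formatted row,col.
lane 21: gid=5 (21/4), tid=1 (21%4)
i=1: r=1*2+1+0=3, c=gid=5

3,5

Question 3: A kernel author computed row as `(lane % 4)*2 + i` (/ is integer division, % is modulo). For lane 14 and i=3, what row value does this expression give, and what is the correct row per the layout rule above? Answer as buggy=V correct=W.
buggy=7 correct=13

`(lane % 4)*2 + i`[14,3]->7
14: gid=3,tid=2
[3] (2*2+1+8,3) = (13,3)
row: 7 vs 13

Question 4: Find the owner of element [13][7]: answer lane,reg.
c=7->g=7  r=13->rb=1,t=2,b0=1
L=7*4+2=30  i=1*2+1=3

30,3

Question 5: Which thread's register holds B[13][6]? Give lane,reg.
c=6→G=6  r=13→rhi=1,T=2,p=1
L=6*4+2=26  i=1*2+1=3

26,3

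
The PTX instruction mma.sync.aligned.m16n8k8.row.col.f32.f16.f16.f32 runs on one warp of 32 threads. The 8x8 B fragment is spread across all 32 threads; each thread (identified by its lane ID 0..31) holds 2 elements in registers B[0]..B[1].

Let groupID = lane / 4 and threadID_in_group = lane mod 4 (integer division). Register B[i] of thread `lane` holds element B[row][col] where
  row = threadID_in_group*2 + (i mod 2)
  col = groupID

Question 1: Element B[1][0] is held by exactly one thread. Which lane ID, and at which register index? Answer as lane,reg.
0,1

c:0=>grp=0  r:1=>tig=0,lo=1
L=0*4+0=0  i=1=1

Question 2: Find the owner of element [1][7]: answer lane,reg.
28,1

c=7→G=7  r=1→T=0,p=1
L=7*4+0=28  i=1=1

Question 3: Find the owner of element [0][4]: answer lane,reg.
c=4→G=4  r=0→T=0,p=0
L=4*4+0=16  i=0=0

16,0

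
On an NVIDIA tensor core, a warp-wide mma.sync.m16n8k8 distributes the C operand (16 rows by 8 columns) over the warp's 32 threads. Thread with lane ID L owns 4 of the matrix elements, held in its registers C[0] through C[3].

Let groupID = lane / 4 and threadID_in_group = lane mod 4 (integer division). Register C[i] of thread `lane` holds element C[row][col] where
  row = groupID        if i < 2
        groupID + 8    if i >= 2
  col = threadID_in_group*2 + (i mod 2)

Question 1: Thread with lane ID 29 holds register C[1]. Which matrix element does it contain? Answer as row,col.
L=29→G=29>>2=7, T=29&3=1
[1]→row 7+0=7  col 1·2+1=3

7,3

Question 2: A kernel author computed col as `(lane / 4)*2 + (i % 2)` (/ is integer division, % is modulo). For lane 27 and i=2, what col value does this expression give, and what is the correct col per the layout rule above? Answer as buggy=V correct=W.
buggy=12 correct=6

`(lane / 4)*2 + (i % 2)`[27,2]->12
lane 27->27/4=6, 27 mod 4=3
i=2  r:6+8->14  c:2·3+0->6
col: 12 vs 6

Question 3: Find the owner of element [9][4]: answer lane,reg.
6,2

r=9⇒gr=1,Rb=1  c=4⇒th=2,odd=0
L=1*4+2=6  i=1*2+0=2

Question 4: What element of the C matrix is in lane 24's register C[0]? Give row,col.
24: gr=6,th=0
[0] (6+0,0*2+0) = (6,0)

6,0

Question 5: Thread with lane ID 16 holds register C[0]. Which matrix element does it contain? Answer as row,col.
L=16->gid=16>>2=4, tid=16&3=0
[0]->row 4+0=4  col 0·2+0=0

4,0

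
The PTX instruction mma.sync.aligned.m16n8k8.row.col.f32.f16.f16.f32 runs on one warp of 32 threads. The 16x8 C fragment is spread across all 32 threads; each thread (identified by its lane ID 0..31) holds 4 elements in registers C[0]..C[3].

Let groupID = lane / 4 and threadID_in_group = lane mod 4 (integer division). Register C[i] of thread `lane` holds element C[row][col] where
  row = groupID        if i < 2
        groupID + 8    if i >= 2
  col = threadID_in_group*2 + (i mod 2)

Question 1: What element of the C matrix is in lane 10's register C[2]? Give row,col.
10,4

L=10→G=10>>2=2, T=10&3=2
[2]→row 2+8=10  col 2·2+0=4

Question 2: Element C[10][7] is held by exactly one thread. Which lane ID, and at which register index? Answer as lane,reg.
11,3

r:10=>grp=2,rB=1  c:7=>tig=3,lo=1
L=2*4+3=11  i=1*2+1=3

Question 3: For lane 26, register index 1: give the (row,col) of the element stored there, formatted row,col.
26: G=6,T=2
[1] (6+0,2*2+1) = (6,5)

6,5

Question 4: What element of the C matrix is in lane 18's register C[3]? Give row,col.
lane 18: G=4 (18/4), T=2 (18%4)
i=3: r=4+8=12, c=2*2+1=5

12,5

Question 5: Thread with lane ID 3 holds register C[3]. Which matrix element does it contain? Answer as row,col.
8,7

L=3->gid=3>>2=0, tid=3&3=3
[3]->row 0+8=8  col 3·2+1=7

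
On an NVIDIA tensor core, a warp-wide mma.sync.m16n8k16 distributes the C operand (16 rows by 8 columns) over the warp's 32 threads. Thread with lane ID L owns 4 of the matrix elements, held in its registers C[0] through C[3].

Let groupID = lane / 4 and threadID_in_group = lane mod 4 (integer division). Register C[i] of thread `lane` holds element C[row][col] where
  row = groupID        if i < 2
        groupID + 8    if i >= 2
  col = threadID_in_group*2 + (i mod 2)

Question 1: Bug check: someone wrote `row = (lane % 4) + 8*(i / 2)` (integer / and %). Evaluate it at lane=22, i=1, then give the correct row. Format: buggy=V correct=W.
buggy=2 correct=5

`(lane % 4) + 8*(i / 2)`[22,1]→2
lane 22: G=5 (22/4), T=2 (22%4)
i=1: r=5+0=5, c=2*2+1=5
row: 2 vs 5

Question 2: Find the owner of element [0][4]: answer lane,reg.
2,0

r=0->g=0,rb=0  c=4->t=2,b0=0
L=0*4+2=2  i=0*2+0=0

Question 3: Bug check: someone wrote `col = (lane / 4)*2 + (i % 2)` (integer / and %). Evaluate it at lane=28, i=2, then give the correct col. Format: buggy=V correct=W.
`(lane / 4)*2 + (i % 2)`[28,2]->14
L=28->gid=28>>2=7, tid=28&3=0
[2]->row 7+8=15  col 0·2+0=0
col: 14 vs 0

buggy=14 correct=0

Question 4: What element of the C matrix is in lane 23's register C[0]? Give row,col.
L=23=>grp=23>>2=5, tig=23&3=3
[0]=>row 5+0=5  col 3·2+0=6

5,6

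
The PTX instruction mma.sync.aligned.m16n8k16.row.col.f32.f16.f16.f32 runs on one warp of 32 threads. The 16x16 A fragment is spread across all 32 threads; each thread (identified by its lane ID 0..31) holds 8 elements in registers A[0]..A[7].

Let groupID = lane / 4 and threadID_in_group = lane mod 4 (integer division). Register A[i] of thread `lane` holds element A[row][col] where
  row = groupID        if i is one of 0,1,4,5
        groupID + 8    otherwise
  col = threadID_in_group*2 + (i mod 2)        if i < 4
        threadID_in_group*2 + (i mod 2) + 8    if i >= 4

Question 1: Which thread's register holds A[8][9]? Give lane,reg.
0,7

r=8→G=0,rhi=1  c=9→chi=1,T=0,p=1
L=0*4+0=0  i=1*4+1*2+1=7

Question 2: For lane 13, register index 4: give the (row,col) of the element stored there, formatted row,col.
3,10

L=13→G=13>>2=3, T=13&3=1
[4]→row 3+0=3  col 1·2+0+8=10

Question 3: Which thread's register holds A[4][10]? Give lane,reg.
r=4->g=4,rb=0  c=10->cb=1,t=1,b0=0
L=4*4+1=17  i=1*4+0*2+0=4

17,4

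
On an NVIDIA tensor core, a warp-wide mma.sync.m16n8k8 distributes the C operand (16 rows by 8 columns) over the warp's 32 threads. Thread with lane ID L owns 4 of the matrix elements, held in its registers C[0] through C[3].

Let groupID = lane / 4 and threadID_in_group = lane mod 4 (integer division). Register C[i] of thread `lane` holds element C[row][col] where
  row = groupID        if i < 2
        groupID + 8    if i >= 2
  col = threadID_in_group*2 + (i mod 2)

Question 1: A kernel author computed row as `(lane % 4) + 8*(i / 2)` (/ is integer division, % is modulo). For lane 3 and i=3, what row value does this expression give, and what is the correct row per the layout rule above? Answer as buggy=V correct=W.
`(lane % 4) + 8*(i / 2)`[3,3]⇒11
lane 3⇒3/4=0, 3 mod 4=3
i=3  r:0+8⇒8  c:2·3+1⇒7
row: 11 vs 8

buggy=11 correct=8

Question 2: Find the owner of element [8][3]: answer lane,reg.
r:8=>grp=0,rB=1  c:3=>tig=1,lo=1
L=0*4+1=1  i=1*2+1=3

1,3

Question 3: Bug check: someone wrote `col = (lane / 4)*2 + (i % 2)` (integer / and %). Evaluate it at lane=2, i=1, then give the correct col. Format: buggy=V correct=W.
`(lane / 4)*2 + (i % 2)`[2,1]→1
L=2→G=2>>2=0, T=2&3=2
[1]→row 0+0=0  col 2·2+1=5
col: 1 vs 5

buggy=1 correct=5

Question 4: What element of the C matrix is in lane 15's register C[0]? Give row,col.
L=15→G=15>>2=3, T=15&3=3
[0]→row 3+0=3  col 3·2+0=6

3,6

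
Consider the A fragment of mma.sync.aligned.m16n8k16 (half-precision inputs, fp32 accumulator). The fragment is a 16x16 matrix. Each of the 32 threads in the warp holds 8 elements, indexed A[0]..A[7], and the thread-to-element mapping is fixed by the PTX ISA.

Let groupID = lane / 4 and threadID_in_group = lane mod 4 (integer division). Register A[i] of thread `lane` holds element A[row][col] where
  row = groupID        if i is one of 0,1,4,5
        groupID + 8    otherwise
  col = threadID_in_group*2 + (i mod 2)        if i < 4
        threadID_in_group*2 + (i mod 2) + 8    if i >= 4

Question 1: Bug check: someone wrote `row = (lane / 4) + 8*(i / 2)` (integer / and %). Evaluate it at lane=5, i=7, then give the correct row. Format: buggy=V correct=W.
buggy=25 correct=9

`(lane / 4) + 8*(i / 2)`[5,7]⇒25
L=5⇒gr=5>>2=1, th=5&3=1
[7]⇒row 1+8=9  col 1·2+1+8=11
row: 25 vs 9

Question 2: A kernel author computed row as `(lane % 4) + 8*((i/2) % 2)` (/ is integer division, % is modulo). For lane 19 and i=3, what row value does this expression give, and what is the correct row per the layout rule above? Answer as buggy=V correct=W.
`(lane % 4) + 8*((i/2) % 2)`[19,3]->11
19: g=4,t=3
[3] (4+8,3*2+1+0) = (12,7)
row: 11 vs 12

buggy=11 correct=12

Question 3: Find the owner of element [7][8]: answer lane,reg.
28,4

r=7⇒gr=7,Rb=0  c=8⇒Cb=1,th=0,odd=0
L=7*4+0=28  i=1*4+0*2+0=4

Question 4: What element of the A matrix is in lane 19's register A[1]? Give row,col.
lane 19: g=4 (19/4), t=3 (19%4)
i=1: r=4+0=4, c=3*2+1+0=7

4,7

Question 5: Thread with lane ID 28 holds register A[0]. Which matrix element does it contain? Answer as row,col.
28: grp=7,tig=0
[0] (7+0,0*2+0+0) = (7,0)

7,0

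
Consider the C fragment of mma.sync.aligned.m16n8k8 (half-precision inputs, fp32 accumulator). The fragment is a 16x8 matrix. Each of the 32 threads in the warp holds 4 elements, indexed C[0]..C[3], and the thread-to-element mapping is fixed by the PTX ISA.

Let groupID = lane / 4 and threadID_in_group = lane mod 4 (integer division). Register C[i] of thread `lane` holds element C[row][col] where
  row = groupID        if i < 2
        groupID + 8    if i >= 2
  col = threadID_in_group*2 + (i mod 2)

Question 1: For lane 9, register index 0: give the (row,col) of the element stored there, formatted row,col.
2,2

lane 9⇒9/4=2, 9 mod 4=1
i=0  r:2+0⇒2  c:2·1+0⇒2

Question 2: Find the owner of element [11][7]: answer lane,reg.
15,3

r=11→G=3,rhi=1  c=7→T=3,p=1
L=3*4+3=15  i=1*2+1=3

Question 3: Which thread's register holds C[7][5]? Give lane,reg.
30,1

r=7->g=7,rb=0  c=5->t=2,b0=1
L=7*4+2=30  i=0*2+1=1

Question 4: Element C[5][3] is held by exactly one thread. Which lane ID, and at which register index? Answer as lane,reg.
21,1

r:5=>grp=5,rB=0  c:3=>tig=1,lo=1
L=5*4+1=21  i=0*2+1=1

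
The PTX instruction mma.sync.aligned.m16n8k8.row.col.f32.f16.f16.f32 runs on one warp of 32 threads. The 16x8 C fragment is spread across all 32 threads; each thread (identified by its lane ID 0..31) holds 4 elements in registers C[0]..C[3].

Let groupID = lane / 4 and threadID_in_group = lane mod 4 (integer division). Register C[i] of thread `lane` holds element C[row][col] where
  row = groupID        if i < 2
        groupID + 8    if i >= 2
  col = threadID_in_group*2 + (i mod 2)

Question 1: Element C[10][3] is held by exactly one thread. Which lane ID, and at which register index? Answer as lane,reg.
9,3

r=10->g=2,rb=1  c=3->t=1,b0=1
L=2*4+1=9  i=1*2+1=3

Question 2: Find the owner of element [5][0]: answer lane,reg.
r=5→G=5,rhi=0  c=0→T=0,p=0
L=5*4+0=20  i=0*2+0=0

20,0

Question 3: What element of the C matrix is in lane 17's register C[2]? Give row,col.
12,2

lane 17→17/4=4, 17 mod 4=1
i=2  r:4+8→12  c:2·1+0→2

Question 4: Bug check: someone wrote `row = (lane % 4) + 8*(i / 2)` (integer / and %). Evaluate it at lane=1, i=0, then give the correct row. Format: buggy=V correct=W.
buggy=1 correct=0

`(lane % 4) + 8*(i / 2)`[1,0]→1
lane 1: G=0 (1/4), T=1 (1%4)
i=0: r=0+0=0, c=1*2+0=2
row: 1 vs 0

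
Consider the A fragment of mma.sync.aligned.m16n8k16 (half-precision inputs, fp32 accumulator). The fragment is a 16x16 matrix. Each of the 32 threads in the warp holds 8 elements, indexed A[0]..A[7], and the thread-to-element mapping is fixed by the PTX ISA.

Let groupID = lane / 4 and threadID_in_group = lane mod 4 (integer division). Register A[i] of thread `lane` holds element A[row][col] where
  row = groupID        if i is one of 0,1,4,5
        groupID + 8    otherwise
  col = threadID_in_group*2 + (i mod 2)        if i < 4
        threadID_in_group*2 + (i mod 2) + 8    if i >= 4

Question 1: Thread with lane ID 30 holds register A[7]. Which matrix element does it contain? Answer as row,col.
15,13

lane 30⇒30/4=7, 30 mod 4=2
i=7  r:7+8⇒15  c:2·2+1+8⇒13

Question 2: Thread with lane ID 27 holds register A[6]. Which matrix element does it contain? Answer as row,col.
L=27⇒gr=27>>2=6, th=27&3=3
[6]⇒row 6+8=14  col 3·2+0+8=14

14,14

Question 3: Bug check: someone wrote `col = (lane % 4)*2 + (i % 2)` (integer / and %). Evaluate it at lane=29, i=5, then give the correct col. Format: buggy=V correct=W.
buggy=3 correct=11

`(lane % 4)*2 + (i % 2)`[29,5]=>3
lane 29=>29/4=7, 29 mod 4=1
i=5  r:7+0=>7  c:2·1+1+8=>11
col: 3 vs 11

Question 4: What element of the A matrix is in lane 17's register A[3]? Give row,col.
12,3

lane 17⇒17/4=4, 17 mod 4=1
i=3  r:4+8⇒12  c:2·1+1+0⇒3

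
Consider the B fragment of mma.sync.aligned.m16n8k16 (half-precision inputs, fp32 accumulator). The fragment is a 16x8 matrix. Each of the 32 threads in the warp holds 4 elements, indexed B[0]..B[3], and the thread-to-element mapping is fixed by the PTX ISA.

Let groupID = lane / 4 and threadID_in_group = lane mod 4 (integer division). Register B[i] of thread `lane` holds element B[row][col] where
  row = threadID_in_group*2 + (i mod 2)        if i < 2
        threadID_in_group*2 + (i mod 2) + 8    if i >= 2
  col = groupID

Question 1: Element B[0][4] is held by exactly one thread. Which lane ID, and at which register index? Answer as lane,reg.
c:4=>grp=4  r:0=>rB=0,tig=0,lo=0
L=4*4+0=16  i=0*2+0=0

16,0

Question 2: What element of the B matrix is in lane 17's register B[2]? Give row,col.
10,4

17: gid=4,tid=1
[2] (1*2+0+8,4) = (10,4)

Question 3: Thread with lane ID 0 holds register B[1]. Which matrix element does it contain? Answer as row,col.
1,0

L=0->gid=0>>2=0, tid=0&3=0
[1]->row 0·2+1+0=1  col gid=0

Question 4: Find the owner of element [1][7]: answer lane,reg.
c=7→G=7  r=1→rhi=0,T=0,p=1
L=7*4+0=28  i=0*2+1=1

28,1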